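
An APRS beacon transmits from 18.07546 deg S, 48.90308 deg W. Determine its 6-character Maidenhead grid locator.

GH51nw

Add 180° to longitude and 90° to latitude: 131.0969, 71.9245.
Field: 131.0969/20 → 6 → G, 71.9245/10 → 7 → H; chars GH.
Square: 11.0969/2 → 5, 1.9245/1 → 1; chars 51.
Subsquare: 1.0969/0.0833333 → 13 → n, 0.9245/0.0416667 → 22 → w; chars nw.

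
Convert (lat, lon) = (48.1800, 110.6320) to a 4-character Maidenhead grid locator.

Offset from 180°W / 90°S: lon 290.63°, lat 138.18°.
Field: 290.63/20 → 14 → O, 138.18/10 → 13 → N; chars ON.
Square: 10.63/2 → 5, 8.18/1 → 8; chars 58.

ON58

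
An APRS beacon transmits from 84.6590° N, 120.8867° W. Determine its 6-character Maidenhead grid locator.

CR94np

Offset from 180°W / 90°S: lon 59.1133°, lat 174.6590°.
Field: lon ⌊59.1133/20⌋ = 2 → C; lat ⌊174.6590/10⌋ = 17 → R.
Square: lon ⌊19.1133/2⌋ = 9; lat ⌊4.6590/1⌋ = 4.
Subsquare: lon ⌊1.1133/0.0833333⌋ = 13 → n; lat ⌊0.6590/0.0416667⌋ = 15 → p.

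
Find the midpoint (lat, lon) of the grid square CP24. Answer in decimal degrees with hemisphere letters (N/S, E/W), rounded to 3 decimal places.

64.500° N, 135.000° W

Field C=2, P=15: +2·20° lon, +15·10° lat → SW at lon -140°, lat 60°.
Square 2, 4: +2·2° lon, +4·1° lat → SW at lon -136°, lat 64°.
Cell spans 2° lon × 1° lat. Centre is SW corner plus half of each.
latitude 64.500° N, longitude 135.000° W.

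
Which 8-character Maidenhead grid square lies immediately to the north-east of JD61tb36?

Longitude extended square 3; +1 → 4.
Latitude extended square 6; +1 → 7.

JD61tb47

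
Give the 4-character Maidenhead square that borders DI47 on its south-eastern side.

Longitude square 4; +1 → 5.
Latitude square 7; −1 → 6.

DI56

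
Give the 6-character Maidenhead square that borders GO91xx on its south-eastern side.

HO01aw

Longitude subsquare x = 23; +1 → 24, wraps to 0 = a, carry into square.
Longitude square 9; +1 → 10, wraps to 0, carry into field.
Longitude field G = 6; +1 → 7 = H.
Latitude subsquare x = 23; −1 → 22 = w.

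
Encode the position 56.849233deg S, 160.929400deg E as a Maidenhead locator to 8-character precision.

Offset from 180°W / 90°S: lon 340.92940°, lat 33.15077°.
Field: 340.92940/20 → 17 → R, 33.15077/10 → 3 → D; chars RD.
Square: 0.92940/2 → 0, 3.15077/1 → 3; chars 03.
Subsquare: 0.92940/0.0833333 → 11 → l, 0.15077/0.0416667 → 3 → d; chars ld.
Extended square: 0.01273/0.00833333 → 1, 0.02577/0.00416667 → 6; chars 16.

RD03ld16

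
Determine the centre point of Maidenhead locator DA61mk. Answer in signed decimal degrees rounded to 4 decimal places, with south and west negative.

Field D=3, A=0: +3·20° lon, +0·10° lat → SW at lon -120°, lat -90°.
Square 6, 1: +6·2° lon, +1·1° lat → SW at lon -108°, lat -89°.
Subsquare m=12, k=10: +12·0.0833333° lon, +10·0.0416667° lat → SW at lon -107°, lat -88.5833°.
Cell spans 0.0833333° lon × 0.0416667° lat. Centre is SW corner plus half of each.
latitude -88.5625, longitude -106.9583.

-88.5625, -106.9583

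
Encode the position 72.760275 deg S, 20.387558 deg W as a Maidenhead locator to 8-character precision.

HB97tf37

Add 180° to longitude and 90° to latitude: 159.61244, 17.23973.
Field (20°×10°, letters A–R): 159.61244/20 → 7 → H, 17.23973/10 → 1 → B; chars HB.
Square (2°×1°, digits 0–9): 19.61244/2 → 9, 7.23973/1 → 7; chars 97.
Subsquare (5′×2.5′, letters a–x): 1.61244/0.0833333 → 19 → t, 0.23973/0.0416667 → 5 → f; chars tf.
Extended square (30″×15″, digits 0–9): 0.02911/0.00833333 → 3, 0.03139/0.00416667 → 7; chars 37.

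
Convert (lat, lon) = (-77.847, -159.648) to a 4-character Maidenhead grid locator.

Add 180° to longitude and 90° to latitude: 20.35, 12.15.
Field: lon ⌊20.35/20⌋ = 1 → B; lat ⌊12.15/10⌋ = 1 → B.
Square: lon ⌊0.35/2⌋ = 0; lat ⌊2.15/1⌋ = 2.

BB02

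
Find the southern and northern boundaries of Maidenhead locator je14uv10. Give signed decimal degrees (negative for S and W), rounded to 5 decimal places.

-45.12500, -45.12083

Field J=9, E=4: +9·20° lon, +4·10° lat → SW at lon 0°, lat -50°.
Square 1, 4: +1·2° lon, +4·1° lat → SW at lon 2°, lat -46°.
Subsquare u=20, v=21: +20·0.0833333° lon, +21·0.0416667° lat → SW at lon 3.66667°, lat -45.125°.
Extended square 1, 0: +1·0.00833333° lon, +0·0.00416667° lat → SW at lon 3.675°, lat -45.125°.
Cell spans 0.00833333° lon × 0.00416667° lat.
south -45.12500, north -45.12083.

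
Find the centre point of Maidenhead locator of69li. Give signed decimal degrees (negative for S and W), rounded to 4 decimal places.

Field O=14, F=5: +14·20° lon, +5·10° lat → SW at lon 100°, lat -40°.
Square 6, 9: +6·2° lon, +9·1° lat → SW at lon 112°, lat -31°.
Subsquare l=11, i=8: +11·0.0833333° lon, +8·0.0416667° lat → SW at lon 112.917°, lat -30.6667°.
Cell spans 0.0833333° lon × 0.0416667° lat. Centre is SW corner plus half of each.
latitude -30.6458, longitude 112.9583.

-30.6458, 112.9583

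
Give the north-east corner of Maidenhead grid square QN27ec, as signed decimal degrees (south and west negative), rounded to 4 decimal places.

Field Q=16, N=13: +16·20° lon, +13·10° lat → SW at lon 140°, lat 40°.
Square 2, 7: +2·2° lon, +7·1° lat → SW at lon 144°, lat 47°.
Subsquare e=4, c=2: +4·0.0833333° lon, +2·0.0416667° lat → SW at lon 144.333°, lat 47.0833°.
Cell spans 0.0833333° lon × 0.0416667° lat. NE corner is SW corner plus one full cell.
latitude 47.1250, longitude 144.4167.

47.1250, 144.4167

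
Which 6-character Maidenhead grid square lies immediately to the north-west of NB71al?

NB61xm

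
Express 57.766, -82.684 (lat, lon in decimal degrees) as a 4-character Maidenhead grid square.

Add 180° to longitude and 90° to latitude: 97.32, 147.77.
Field: lon ⌊97.32/20⌋ = 4 → E; lat ⌊147.77/10⌋ = 14 → O.
Square: lon ⌊17.32/2⌋ = 8; lat ⌊7.77/1⌋ = 7.

EO87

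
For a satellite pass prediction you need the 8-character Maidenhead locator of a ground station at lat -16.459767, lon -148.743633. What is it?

BH53pm09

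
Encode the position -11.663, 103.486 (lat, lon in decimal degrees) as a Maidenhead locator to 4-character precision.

OH18

Shift to the Maidenhead origin (180°W, 90°S): lon 283.49, lat 78.34.
Field: 283.49/20 → 14 → O, 78.34/10 → 7 → H; chars OH.
Square: 3.49/2 → 1, 8.34/1 → 8; chars 18.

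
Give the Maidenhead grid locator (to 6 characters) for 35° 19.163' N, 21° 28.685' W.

HM95gh

Offset from 180°W / 90°S: lon 158.5219°, lat 125.3194°.
Field: lon ⌊158.5219/20⌋ = 7 → H; lat ⌊125.3194/10⌋ = 12 → M.
Square: lon ⌊18.5219/2⌋ = 9; lat ⌊5.3194/1⌋ = 5.
Subsquare: lon ⌊0.5219/0.0833333⌋ = 6 → g; lat ⌊0.3194/0.0416667⌋ = 7 → h.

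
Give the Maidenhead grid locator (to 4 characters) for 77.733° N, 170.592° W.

AQ47

Shift to the Maidenhead origin (180°W, 90°S): lon 9.41, lat 167.73.
Field: lon ⌊9.41/20⌋ = 0 → A; lat ⌊167.73/10⌋ = 16 → Q.
Square: lon ⌊9.41/2⌋ = 4; lat ⌊7.73/1⌋ = 7.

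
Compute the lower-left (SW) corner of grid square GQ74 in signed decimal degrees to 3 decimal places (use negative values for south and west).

74.000, -46.000

Field G=6, Q=16: +6·20° lon, +16·10° lat → SW at lon -60°, lat 70°.
Square 7, 4: +7·2° lon, +4·1° lat → SW at lon -46°, lat 74°.
latitude 74.000, longitude -46.000.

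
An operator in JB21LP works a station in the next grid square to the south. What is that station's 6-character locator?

Latitude subsquare p = 15; −1 → 14 = o.
The longitude characters are unchanged.

JB21lo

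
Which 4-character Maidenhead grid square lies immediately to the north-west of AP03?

Longitude square 0; −1 → -1, wraps to 9, carry into field.
Longitude field A = 0; −1 → -1, wraps to 17 = R, wrapping around the antimeridian.
Latitude square 3; +1 → 4.

RP94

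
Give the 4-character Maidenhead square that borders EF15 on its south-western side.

Longitude square 1; −1 → 0.
Latitude square 5; −1 → 4.

EF04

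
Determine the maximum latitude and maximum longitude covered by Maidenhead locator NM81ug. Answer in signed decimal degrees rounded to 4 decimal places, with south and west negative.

31.2917, 97.7500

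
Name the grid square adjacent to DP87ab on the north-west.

DP77xc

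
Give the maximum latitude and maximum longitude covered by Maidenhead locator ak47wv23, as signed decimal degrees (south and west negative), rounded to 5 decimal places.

17.89167, -170.14167

Field A=0, K=10: +0·20° lon, +10·10° lat → SW at lon -180°, lat 10°.
Square 4, 7: +4·2° lon, +7·1° lat → SW at lon -172°, lat 17°.
Subsquare w=22, v=21: +22·0.0833333° lon, +21·0.0416667° lat → SW at lon -170.167°, lat 17.875°.
Extended square 2, 3: +2·0.00833333° lon, +3·0.00416667° lat → SW at lon -170.15°, lat 17.8875°.
Cell spans 0.00833333° lon × 0.00416667° lat. NE corner is SW corner plus one full cell.
latitude 17.89167, longitude -170.14167.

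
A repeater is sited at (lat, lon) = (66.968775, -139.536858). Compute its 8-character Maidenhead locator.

CP06fx52

Offset from 180°W / 90°S: lon 40.46314°, lat 156.96877°.
Field: lon ⌊40.46314/20⌋ = 2 → C; lat ⌊156.96877/10⌋ = 15 → P.
Square: lon ⌊0.46314/2⌋ = 0; lat ⌊6.96877/1⌋ = 6.
Subsquare: lon ⌊0.46314/0.0833333⌋ = 5 → f; lat ⌊0.96877/0.0416667⌋ = 23 → x.
Extended square: lon ⌊0.04648/0.00833333⌋ = 5; lat ⌊0.01044/0.00416667⌋ = 2.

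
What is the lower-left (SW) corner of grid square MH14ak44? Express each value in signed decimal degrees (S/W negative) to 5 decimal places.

-15.56667, 62.03333

Field M=12, H=7: +12·20° lon, +7·10° lat → SW at lon 60°, lat -20°.
Square 1, 4: +1·2° lon, +4·1° lat → SW at lon 62°, lat -16°.
Subsquare a=0, k=10: +0·0.0833333° lon, +10·0.0416667° lat → SW at lon 62°, lat -15.5833°.
Extended square 4, 4: +4·0.00833333° lon, +4·0.00416667° lat → SW at lon 62.0333°, lat -15.5667°.
latitude -15.56667, longitude 62.03333.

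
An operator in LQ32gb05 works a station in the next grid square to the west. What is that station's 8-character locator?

LQ32fb95

Longitude extended square 0; −1 → -1, wraps to 9, carry into subsquare.
Longitude subsquare g = 6; −1 → 5 = f.
The latitude characters are unchanged.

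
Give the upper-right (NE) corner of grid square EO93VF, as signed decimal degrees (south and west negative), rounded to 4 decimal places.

53.2500, -80.1667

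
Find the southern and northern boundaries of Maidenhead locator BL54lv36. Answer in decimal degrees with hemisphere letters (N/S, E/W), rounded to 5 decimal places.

Field B=1, L=11: +1·20° lon, +11·10° lat → SW at lon -160°, lat 20°.
Square 5, 4: +5·2° lon, +4·1° lat → SW at lon -150°, lat 24°.
Subsquare l=11, v=21: +11·0.0833333° lon, +21·0.0416667° lat → SW at lon -149.083°, lat 24.875°.
Extended square 3, 6: +3·0.00833333° lon, +6·0.00416667° lat → SW at lon -149.058°, lat 24.9°.
Cell spans 0.00833333° lon × 0.00416667° lat.
south 24.90000° N, north 24.90417° N.

24.90000° N, 24.90417° N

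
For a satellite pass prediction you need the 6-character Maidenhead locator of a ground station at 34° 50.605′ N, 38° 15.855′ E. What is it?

KM94du

Shift to the Maidenhead origin (180°W, 90°S): lon 218.2643, lat 124.8434.
Field (20°×10°, letters A–R): 218.2643/20 → 10 → K, 124.8434/10 → 12 → M; chars KM.
Square (2°×1°, digits 0–9): 18.2643/2 → 9, 4.8434/1 → 4; chars 94.
Subsquare (5′×2.5′, letters a–x): 0.2643/0.0833333 → 3 → d, 0.8434/0.0416667 → 20 → u; chars du.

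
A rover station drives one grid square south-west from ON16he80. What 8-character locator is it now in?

ON16hd79

Longitude extended square 8; −1 → 7.
Latitude extended square 0; −1 → -1, wraps to 9, carry into subsquare.
Latitude subsquare e = 4; −1 → 3 = d.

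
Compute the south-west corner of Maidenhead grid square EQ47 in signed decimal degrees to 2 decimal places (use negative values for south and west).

77.00, -92.00

Field E=4, Q=16: +4·20° lon, +16·10° lat → SW at lon -100°, lat 70°.
Square 4, 7: +4·2° lon, +7·1° lat → SW at lon -92°, lat 77°.
latitude 77.00, longitude -92.00.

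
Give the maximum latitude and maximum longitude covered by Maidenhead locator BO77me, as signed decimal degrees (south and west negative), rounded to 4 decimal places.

Field B=1, O=14: +1·20° lon, +14·10° lat → SW at lon -160°, lat 50°.
Square 7, 7: +7·2° lon, +7·1° lat → SW at lon -146°, lat 57°.
Subsquare m=12, e=4: +12·0.0833333° lon, +4·0.0416667° lat → SW at lon -145°, lat 57.1667°.
Cell spans 0.0833333° lon × 0.0416667° lat. NE corner is SW corner plus one full cell.
latitude 57.2083, longitude -144.9167.

57.2083, -144.9167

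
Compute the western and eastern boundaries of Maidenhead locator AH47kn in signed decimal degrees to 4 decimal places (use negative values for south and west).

-171.1667, -171.0833

Field A=0, H=7: +0·20° lon, +7·10° lat → SW at lon -180°, lat -20°.
Square 4, 7: +4·2° lon, +7·1° lat → SW at lon -172°, lat -13°.
Subsquare k=10, n=13: +10·0.0833333° lon, +13·0.0416667° lat → SW at lon -171.167°, lat -12.4583°.
Cell spans 0.0833333° lon × 0.0416667° lat.
west -171.1667, east -171.0833.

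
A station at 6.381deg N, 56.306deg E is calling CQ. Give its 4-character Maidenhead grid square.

LJ86

Shift to the Maidenhead origin (180°W, 90°S): lon 236.31, lat 96.38.
Field (20°×10°, letters A–R): lon ⌊236.31/20⌋ = 11 → L; lat ⌊96.38/10⌋ = 9 → J.
Square (2°×1°, digits 0–9): lon ⌊16.31/2⌋ = 8; lat ⌊6.38/1⌋ = 6.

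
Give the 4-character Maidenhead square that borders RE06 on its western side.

QE96

Longitude square 0; −1 → -1, wraps to 9, carry into field.
Longitude field R = 17; −1 → 16 = Q.
The latitude characters are unchanged.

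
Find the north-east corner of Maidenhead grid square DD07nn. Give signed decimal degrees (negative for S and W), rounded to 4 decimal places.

-52.4167, -118.8333

Field D=3, D=3: +3·20° lon, +3·10° lat → SW at lon -120°, lat -60°.
Square 0, 7: +0·2° lon, +7·1° lat → SW at lon -120°, lat -53°.
Subsquare n=13, n=13: +13·0.0833333° lon, +13·0.0416667° lat → SW at lon -118.917°, lat -52.4583°.
Cell spans 0.0833333° lon × 0.0416667° lat. NE corner is SW corner plus one full cell.
latitude -52.4167, longitude -118.8333.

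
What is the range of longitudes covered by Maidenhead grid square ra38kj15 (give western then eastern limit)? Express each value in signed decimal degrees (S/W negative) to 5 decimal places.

166.84167, 166.85000

Field R=17, A=0: +17·20° lon, +0·10° lat → SW at lon 160°, lat -90°.
Square 3, 8: +3·2° lon, +8·1° lat → SW at lon 166°, lat -82°.
Subsquare k=10, j=9: +10·0.0833333° lon, +9·0.0416667° lat → SW at lon 166.833°, lat -81.625°.
Extended square 1, 5: +1·0.00833333° lon, +5·0.00416667° lat → SW at lon 166.842°, lat -81.6042°.
Cell spans 0.00833333° lon × 0.00416667° lat.
west 166.84167, east 166.85000.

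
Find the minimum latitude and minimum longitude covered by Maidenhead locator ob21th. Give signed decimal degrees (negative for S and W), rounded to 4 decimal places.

-78.7083, 105.5833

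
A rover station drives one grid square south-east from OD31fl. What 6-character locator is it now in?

OD31gk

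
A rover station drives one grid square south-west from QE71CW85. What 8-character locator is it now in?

QE71cw74

Longitude extended square 8; −1 → 7.
Latitude extended square 5; −1 → 4.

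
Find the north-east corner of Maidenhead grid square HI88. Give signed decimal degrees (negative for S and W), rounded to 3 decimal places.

-1.000, -22.000

Field H=7, I=8: +7·20° lon, +8·10° lat → SW at lon -40°, lat -10°.
Square 8, 8: +8·2° lon, +8·1° lat → SW at lon -24°, lat -2°.
Cell spans 2° lon × 1° lat. NE corner is SW corner plus one full cell.
latitude -1.000, longitude -22.000.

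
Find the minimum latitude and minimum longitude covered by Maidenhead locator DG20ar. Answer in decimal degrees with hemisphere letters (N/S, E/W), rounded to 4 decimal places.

29.2917° S, 116.0000° W

Field D=3, G=6: +3·20° lon, +6·10° lat → SW at lon -120°, lat -30°.
Square 2, 0: +2·2° lon, +0·1° lat → SW at lon -116°, lat -30°.
Subsquare a=0, r=17: +0·0.0833333° lon, +17·0.0416667° lat → SW at lon -116°, lat -29.2917°.
latitude 29.2917° S, longitude 116.0000° W.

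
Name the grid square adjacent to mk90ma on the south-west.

Longitude subsquare m = 12; −1 → 11 = l.
Latitude subsquare a = 0; −1 → -1, wraps to 23 = x, carry into square.
Latitude square 0; −1 → -1, wraps to 9, carry into field.
Latitude field K = 10; −1 → 9 = J.

MJ99lx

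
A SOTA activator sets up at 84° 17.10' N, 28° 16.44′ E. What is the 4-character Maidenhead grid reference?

Shift to the Maidenhead origin (180°W, 90°S): lon 208.27, lat 174.28.
Field (20°×10°, letters A–R): lon ⌊208.27/20⌋ = 10 → K; lat ⌊174.28/10⌋ = 17 → R.
Square (2°×1°, digits 0–9): lon ⌊8.27/2⌋ = 4; lat ⌊4.28/1⌋ = 4.

KR44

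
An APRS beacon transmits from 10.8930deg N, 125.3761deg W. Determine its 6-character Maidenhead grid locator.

CK70hv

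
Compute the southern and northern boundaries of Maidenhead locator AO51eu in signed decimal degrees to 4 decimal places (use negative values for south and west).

51.8333, 51.8750

Field A=0, O=14: +0·20° lon, +14·10° lat → SW at lon -180°, lat 50°.
Square 5, 1: +5·2° lon, +1·1° lat → SW at lon -170°, lat 51°.
Subsquare e=4, u=20: +4·0.0833333° lon, +20·0.0416667° lat → SW at lon -169.667°, lat 51.8333°.
Cell spans 0.0833333° lon × 0.0416667° lat.
south 51.8333, north 51.8750.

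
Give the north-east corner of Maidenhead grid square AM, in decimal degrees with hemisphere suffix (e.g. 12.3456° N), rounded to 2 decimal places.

Field A=0, M=12: +0·20° lon, +12·10° lat → SW at lon -180°, lat 30°.
Cell spans 20° lon × 10° lat. NE corner is SW corner plus one full cell.
latitude 40.00° N, longitude 160.00° W.

40.00° N, 160.00° W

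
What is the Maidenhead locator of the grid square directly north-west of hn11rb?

Longitude subsquare r = 17; −1 → 16 = q.
Latitude subsquare b = 1; +1 → 2 = c.

HN11qc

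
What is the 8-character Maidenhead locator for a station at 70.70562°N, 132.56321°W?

CQ30rq29

Offset from 180°W / 90°S: lon 47.43679°, lat 160.70562°.
Field: lon ⌊47.43679/20⌋ = 2 → C; lat ⌊160.70562/10⌋ = 16 → Q.
Square: lon ⌊7.43679/2⌋ = 3; lat ⌊0.70562/1⌋ = 0.
Subsquare: lon ⌊1.43679/0.0833333⌋ = 17 → r; lat ⌊0.70562/0.0416667⌋ = 16 → q.
Extended square: lon ⌊0.02012/0.00833333⌋ = 2; lat ⌊0.03895/0.00416667⌋ = 9.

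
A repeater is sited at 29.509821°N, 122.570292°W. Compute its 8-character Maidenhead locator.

CL89rm12

Offset from 180°W / 90°S: lon 57.42971°, lat 119.50982°.
Field: lon ⌊57.42971/20⌋ = 2 → C; lat ⌊119.50982/10⌋ = 11 → L.
Square: lon ⌊17.42971/2⌋ = 8; lat ⌊9.50982/1⌋ = 9.
Subsquare: lon ⌊1.42971/0.0833333⌋ = 17 → r; lat ⌊0.50982/0.0416667⌋ = 12 → m.
Extended square: lon ⌊0.01304/0.00833333⌋ = 1; lat ⌊0.00982/0.00416667⌋ = 2.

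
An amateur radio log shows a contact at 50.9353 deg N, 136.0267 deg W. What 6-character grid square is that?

CO10xw

Offset from 180°W / 90°S: lon 43.9733°, lat 140.9353°.
Field (20°×10°, letters A–R): lon ⌊43.9733/20⌋ = 2 → C; lat ⌊140.9353/10⌋ = 14 → O.
Square (2°×1°, digits 0–9): lon ⌊3.9733/2⌋ = 1; lat ⌊0.9353/1⌋ = 0.
Subsquare (5′×2.5′, letters a–x): lon ⌊1.9733/0.0833333⌋ = 23 → x; lat ⌊0.9353/0.0416667⌋ = 22 → w.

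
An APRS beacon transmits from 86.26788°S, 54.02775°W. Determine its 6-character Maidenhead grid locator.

GA23xr

Shift to the Maidenhead origin (180°W, 90°S): lon 125.9723, lat 3.7321.
Field: lon ⌊125.9723/20⌋ = 6 → G; lat ⌊3.7321/10⌋ = 0 → A.
Square: lon ⌊5.9723/2⌋ = 2; lat ⌊3.7321/1⌋ = 3.
Subsquare: lon ⌊1.9723/0.0833333⌋ = 23 → x; lat ⌊0.7321/0.0416667⌋ = 17 → r.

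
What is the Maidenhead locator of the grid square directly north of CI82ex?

CI83ea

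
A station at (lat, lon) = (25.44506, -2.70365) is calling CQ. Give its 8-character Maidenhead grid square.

Offset from 180°W / 90°S: lon 177.29635°, lat 115.44506°.
Field: lon ⌊177.29635/20⌋ = 8 → I; lat ⌊115.44506/10⌋ = 11 → L.
Square: lon ⌊17.29635/2⌋ = 8; lat ⌊5.44506/1⌋ = 5.
Subsquare: lon ⌊1.29635/0.0833333⌋ = 15 → p; lat ⌊0.44506/0.0416667⌋ = 10 → k.
Extended square: lon ⌊0.04635/0.00833333⌋ = 5; lat ⌊0.02839/0.00416667⌋ = 6.

IL85pk56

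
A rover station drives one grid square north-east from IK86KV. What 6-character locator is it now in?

Longitude subsquare k = 10; +1 → 11 = l.
Latitude subsquare v = 21; +1 → 22 = w.

IK86lw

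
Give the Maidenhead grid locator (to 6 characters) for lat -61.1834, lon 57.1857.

Add 180° to longitude and 90° to latitude: 237.1857, 28.8166.
Field: 237.1857/20 → 11 → L, 28.8166/10 → 2 → C; chars LC.
Square: 17.1857/2 → 8, 8.8166/1 → 8; chars 88.
Subsquare: 1.1857/0.0833333 → 14 → o, 0.8166/0.0416667 → 19 → t; chars ot.

LC88ot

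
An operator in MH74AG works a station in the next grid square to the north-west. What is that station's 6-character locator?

MH64xh

Longitude subsquare a = 0; −1 → -1, wraps to 23 = x, carry into square.
Longitude square 7; −1 → 6.
Latitude subsquare g = 6; +1 → 7 = h.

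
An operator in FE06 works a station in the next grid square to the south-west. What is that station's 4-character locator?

EE95

Longitude square 0; −1 → -1, wraps to 9, carry into field.
Longitude field F = 5; −1 → 4 = E.
Latitude square 6; −1 → 5.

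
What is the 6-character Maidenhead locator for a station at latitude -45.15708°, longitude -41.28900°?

GE94iu

Shift to the Maidenhead origin (180°W, 90°S): lon 138.7110, lat 44.8429.
Field: lon ⌊138.7110/20⌋ = 6 → G; lat ⌊44.8429/10⌋ = 4 → E.
Square: lon ⌊18.7110/2⌋ = 9; lat ⌊4.8429/1⌋ = 4.
Subsquare: lon ⌊0.7110/0.0833333⌋ = 8 → i; lat ⌊0.8429/0.0416667⌋ = 20 → u.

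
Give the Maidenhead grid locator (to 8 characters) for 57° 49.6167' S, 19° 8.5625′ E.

JD92ne71

Add 180° to longitude and 90° to latitude: 199.14271, 32.17305.
Field: lon ⌊199.14271/20⌋ = 9 → J; lat ⌊32.17305/10⌋ = 3 → D.
Square: lon ⌊19.14271/2⌋ = 9; lat ⌊2.17305/1⌋ = 2.
Subsquare: lon ⌊1.14271/0.0833333⌋ = 13 → n; lat ⌊0.17305/0.0416667⌋ = 4 → e.
Extended square: lon ⌊0.05937/0.00833333⌋ = 7; lat ⌊0.00639/0.00416667⌋ = 1.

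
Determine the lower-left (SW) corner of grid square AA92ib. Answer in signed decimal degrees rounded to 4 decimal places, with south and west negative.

Field A=0, A=0: +0·20° lon, +0·10° lat → SW at lon -180°, lat -90°.
Square 9, 2: +9·2° lon, +2·1° lat → SW at lon -162°, lat -88°.
Subsquare i=8, b=1: +8·0.0833333° lon, +1·0.0416667° lat → SW at lon -161.333°, lat -87.9583°.
latitude -87.9583, longitude -161.3333.

-87.9583, -161.3333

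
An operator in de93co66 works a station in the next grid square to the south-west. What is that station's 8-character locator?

Longitude extended square 6; −1 → 5.
Latitude extended square 6; −1 → 5.

DE93co55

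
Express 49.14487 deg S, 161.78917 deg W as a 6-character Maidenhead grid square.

AE90cu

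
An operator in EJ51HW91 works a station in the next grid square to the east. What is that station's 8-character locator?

Longitude extended square 9; +1 → 10, wraps to 0, carry into subsquare.
Longitude subsquare h = 7; +1 → 8 = i.
The latitude characters are unchanged.

EJ51iw01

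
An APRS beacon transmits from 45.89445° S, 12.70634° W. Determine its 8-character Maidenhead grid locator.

IE34pc55

Offset from 180°W / 90°S: lon 167.29366°, lat 44.10555°.
Field (20°×10°, letters A–R): 167.29366/20 → 8 → I, 44.10555/10 → 4 → E; chars IE.
Square (2°×1°, digits 0–9): 7.29366/2 → 3, 4.10555/1 → 4; chars 34.
Subsquare (5′×2.5′, letters a–x): 1.29366/0.0833333 → 15 → p, 0.10555/0.0416667 → 2 → c; chars pc.
Extended square (30″×15″, digits 0–9): 0.04366/0.00833333 → 5, 0.02222/0.00416667 → 5; chars 55.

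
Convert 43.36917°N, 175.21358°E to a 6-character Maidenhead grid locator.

RN73oi

Offset from 180°W / 90°S: lon 355.2136°, lat 133.3692°.
Field: 355.2136/20 → 17 → R, 133.3692/10 → 13 → N; chars RN.
Square: 15.2136/2 → 7, 3.3692/1 → 3; chars 73.
Subsquare: 1.2136/0.0833333 → 14 → o, 0.3692/0.0416667 → 8 → i; chars oi.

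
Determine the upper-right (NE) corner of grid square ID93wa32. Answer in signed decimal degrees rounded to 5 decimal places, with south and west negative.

-56.98750, -0.13333

Field I=8, D=3: +8·20° lon, +3·10° lat → SW at lon -20°, lat -60°.
Square 9, 3: +9·2° lon, +3·1° lat → SW at lon -2°, lat -57°.
Subsquare w=22, a=0: +22·0.0833333° lon, +0·0.0416667° lat → SW at lon -0.166667°, lat -57°.
Extended square 3, 2: +3·0.00833333° lon, +2·0.00416667° lat → SW at lon -0.141667°, lat -56.9917°.
Cell spans 0.00833333° lon × 0.00416667° lat. NE corner is SW corner plus one full cell.
latitude -56.98750, longitude -0.13333.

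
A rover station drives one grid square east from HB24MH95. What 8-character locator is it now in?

HB24nh05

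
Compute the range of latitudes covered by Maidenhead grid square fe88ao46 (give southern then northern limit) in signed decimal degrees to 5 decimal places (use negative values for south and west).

Field F=5, E=4: +5·20° lon, +4·10° lat → SW at lon -80°, lat -50°.
Square 8, 8: +8·2° lon, +8·1° lat → SW at lon -64°, lat -42°.
Subsquare a=0, o=14: +0·0.0833333° lon, +14·0.0416667° lat → SW at lon -64°, lat -41.4167°.
Extended square 4, 6: +4·0.00833333° lon, +6·0.00416667° lat → SW at lon -63.9667°, lat -41.3917°.
Cell spans 0.00833333° lon × 0.00416667° lat.
south -41.39167, north -41.38750.

-41.39167, -41.38750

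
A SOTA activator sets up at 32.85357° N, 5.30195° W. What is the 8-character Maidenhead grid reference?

IM72iu34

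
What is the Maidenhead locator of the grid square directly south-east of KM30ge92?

KM30he01

Longitude extended square 9; +1 → 10, wraps to 0, carry into subsquare.
Longitude subsquare g = 6; +1 → 7 = h.
Latitude extended square 2; −1 → 1.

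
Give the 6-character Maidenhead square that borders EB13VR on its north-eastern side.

EB13ws

Longitude subsquare v = 21; +1 → 22 = w.
Latitude subsquare r = 17; +1 → 18 = s.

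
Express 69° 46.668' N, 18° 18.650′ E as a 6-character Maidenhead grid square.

Add 180° to longitude and 90° to latitude: 198.3108, 159.7778.
Field: 198.3108/20 → 9 → J, 159.7778/10 → 15 → P; chars JP.
Square: 18.3108/2 → 9, 9.7778/1 → 9; chars 99.
Subsquare: 0.3108/0.0833333 → 3 → d, 0.7778/0.0416667 → 18 → s; chars ds.

JP99ds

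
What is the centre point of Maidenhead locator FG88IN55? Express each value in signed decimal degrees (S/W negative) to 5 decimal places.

Field F=5, G=6: +5·20° lon, +6·10° lat → SW at lon -80°, lat -30°.
Square 8, 8: +8·2° lon, +8·1° lat → SW at lon -64°, lat -22°.
Subsquare i=8, n=13: +8·0.0833333° lon, +13·0.0416667° lat → SW at lon -63.3333°, lat -21.4583°.
Extended square 5, 5: +5·0.00833333° lon, +5·0.00416667° lat → SW at lon -63.2917°, lat -21.4375°.
Cell spans 0.00833333° lon × 0.00416667° lat. Centre is SW corner plus half of each.
latitude -21.43542, longitude -63.28750.

-21.43542, -63.28750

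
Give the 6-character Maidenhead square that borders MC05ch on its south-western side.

MC05bg

Longitude subsquare c = 2; −1 → 1 = b.
Latitude subsquare h = 7; −1 → 6 = g.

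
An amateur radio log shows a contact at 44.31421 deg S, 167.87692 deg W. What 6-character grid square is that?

AE65bq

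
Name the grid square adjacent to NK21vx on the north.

NK22va

Latitude subsquare x = 23; +1 → 24, wraps to 0 = a, carry into square.
Latitude square 1; +1 → 2.
The longitude characters are unchanged.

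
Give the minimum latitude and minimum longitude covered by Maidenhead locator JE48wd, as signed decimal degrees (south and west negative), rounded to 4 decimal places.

Field J=9, E=4: +9·20° lon, +4·10° lat → SW at lon 0°, lat -50°.
Square 4, 8: +4·2° lon, +8·1° lat → SW at lon 8°, lat -42°.
Subsquare w=22, d=3: +22·0.0833333° lon, +3·0.0416667° lat → SW at lon 9.83333°, lat -41.875°.
latitude -41.8750, longitude 9.8333.

-41.8750, 9.8333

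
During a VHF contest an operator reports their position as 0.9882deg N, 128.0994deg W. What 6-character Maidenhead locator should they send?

CJ50wx

Offset from 180°W / 90°S: lon 51.9006°, lat 90.9882°.
Field: lon ⌊51.9006/20⌋ = 2 → C; lat ⌊90.9882/10⌋ = 9 → J.
Square: lon ⌊11.9006/2⌋ = 5; lat ⌊0.9882/1⌋ = 0.
Subsquare: lon ⌊1.9006/0.0833333⌋ = 22 → w; lat ⌊0.9882/0.0416667⌋ = 23 → x.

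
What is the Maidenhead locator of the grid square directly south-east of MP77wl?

MP77xk

Longitude subsquare w = 22; +1 → 23 = x.
Latitude subsquare l = 11; −1 → 10 = k.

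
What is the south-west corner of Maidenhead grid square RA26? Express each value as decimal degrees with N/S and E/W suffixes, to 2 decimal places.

84.00° S, 164.00° E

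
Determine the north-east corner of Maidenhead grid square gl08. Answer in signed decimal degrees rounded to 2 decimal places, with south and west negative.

29.00, -58.00

Field G=6, L=11: +6·20° lon, +11·10° lat → SW at lon -60°, lat 20°.
Square 0, 8: +0·2° lon, +8·1° lat → SW at lon -60°, lat 28°.
Cell spans 2° lon × 1° lat. NE corner is SW corner plus one full cell.
latitude 29.00, longitude -58.00.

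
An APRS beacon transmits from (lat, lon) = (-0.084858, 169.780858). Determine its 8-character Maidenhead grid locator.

RI49vv39

Shift to the Maidenhead origin (180°W, 90°S): lon 349.78086, lat 89.91514.
Field: 349.78086/20 → 17 → R, 89.91514/10 → 8 → I; chars RI.
Square: 9.78086/2 → 4, 9.91514/1 → 9; chars 49.
Subsquare: 1.78086/0.0833333 → 21 → v, 0.91514/0.0416667 → 21 → v; chars vv.
Extended square: 0.03086/0.00833333 → 3, 0.04014/0.00416667 → 9; chars 39.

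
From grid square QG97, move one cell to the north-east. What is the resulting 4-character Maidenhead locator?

Longitude square 9; +1 → 10, wraps to 0, carry into field.
Longitude field Q = 16; +1 → 17 = R.
Latitude square 7; +1 → 8.

RG08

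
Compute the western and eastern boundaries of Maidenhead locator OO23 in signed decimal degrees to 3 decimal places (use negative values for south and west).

Field O=14, O=14: +14·20° lon, +14·10° lat → SW at lon 100°, lat 50°.
Square 2, 3: +2·2° lon, +3·1° lat → SW at lon 104°, lat 53°.
Cell spans 2° lon × 1° lat.
west 104.000, east 106.000.

104.000, 106.000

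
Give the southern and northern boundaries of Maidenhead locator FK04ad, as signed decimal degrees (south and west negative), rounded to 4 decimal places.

14.1250, 14.1667

Field F=5, K=10: +5·20° lon, +10·10° lat → SW at lon -80°, lat 10°.
Square 0, 4: +0·2° lon, +4·1° lat → SW at lon -80°, lat 14°.
Subsquare a=0, d=3: +0·0.0833333° lon, +3·0.0416667° lat → SW at lon -80°, lat 14.125°.
Cell spans 0.0833333° lon × 0.0416667° lat.
south 14.1250, north 14.1667.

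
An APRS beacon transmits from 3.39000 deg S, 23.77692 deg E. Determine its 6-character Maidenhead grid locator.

KI16vo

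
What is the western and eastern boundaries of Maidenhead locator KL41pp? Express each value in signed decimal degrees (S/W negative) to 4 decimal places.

Field K=10, L=11: +10·20° lon, +11·10° lat → SW at lon 20°, lat 20°.
Square 4, 1: +4·2° lon, +1·1° lat → SW at lon 28°, lat 21°.
Subsquare p=15, p=15: +15·0.0833333° lon, +15·0.0416667° lat → SW at lon 29.25°, lat 21.625°.
Cell spans 0.0833333° lon × 0.0416667° lat.
west 29.2500, east 29.3333.

29.2500, 29.3333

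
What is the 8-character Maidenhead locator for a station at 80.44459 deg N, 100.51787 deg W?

Shift to the Maidenhead origin (180°W, 90°S): lon 79.48213, lat 170.44459.
Field (20°×10°, letters A–R): 79.48213/20 → 3 → D, 170.44459/10 → 17 → R; chars DR.
Square (2°×1°, digits 0–9): 19.48213/2 → 9, 0.44459/1 → 0; chars 90.
Subsquare (5′×2.5′, letters a–x): 1.48213/0.0833333 → 17 → r, 0.44459/0.0416667 → 10 → k; chars rk.
Extended square (30″×15″, digits 0–9): 0.06546/0.00833333 → 7, 0.02792/0.00416667 → 6; chars 76.

DR90rk76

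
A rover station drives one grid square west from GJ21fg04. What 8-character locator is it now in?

Longitude extended square 0; −1 → -1, wraps to 9, carry into subsquare.
Longitude subsquare f = 5; −1 → 4 = e.
The latitude characters are unchanged.

GJ21eg94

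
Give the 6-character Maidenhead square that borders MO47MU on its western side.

MO47lu

Longitude subsquare m = 12; −1 → 11 = l.
The latitude characters are unchanged.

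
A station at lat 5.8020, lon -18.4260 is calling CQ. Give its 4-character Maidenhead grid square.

IJ05

Offset from 180°W / 90°S: lon 161.57°, lat 95.80°.
Field (20°×10°, letters A–R): 161.57/20 → 8 → I, 95.80/10 → 9 → J; chars IJ.
Square (2°×1°, digits 0–9): 1.57/2 → 0, 5.80/1 → 5; chars 05.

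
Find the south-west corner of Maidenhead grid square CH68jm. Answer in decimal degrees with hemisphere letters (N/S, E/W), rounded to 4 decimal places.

Field C=2, H=7: +2·20° lon, +7·10° lat → SW at lon -140°, lat -20°.
Square 6, 8: +6·2° lon, +8·1° lat → SW at lon -128°, lat -12°.
Subsquare j=9, m=12: +9·0.0833333° lon, +12·0.0416667° lat → SW at lon -127.25°, lat -11.5°.
latitude 11.5000° S, longitude 127.2500° W.

11.5000° S, 127.2500° W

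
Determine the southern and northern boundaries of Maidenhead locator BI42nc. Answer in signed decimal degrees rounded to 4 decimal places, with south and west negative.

-7.9167, -7.8750

Field B=1, I=8: +1·20° lon, +8·10° lat → SW at lon -160°, lat -10°.
Square 4, 2: +4·2° lon, +2·1° lat → SW at lon -152°, lat -8°.
Subsquare n=13, c=2: +13·0.0833333° lon, +2·0.0416667° lat → SW at lon -150.917°, lat -7.91667°.
Cell spans 0.0833333° lon × 0.0416667° lat.
south -7.9167, north -7.8750.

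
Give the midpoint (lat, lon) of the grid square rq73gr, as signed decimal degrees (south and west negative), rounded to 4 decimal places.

Field R=17, Q=16: +17·20° lon, +16·10° lat → SW at lon 160°, lat 70°.
Square 7, 3: +7·2° lon, +3·1° lat → SW at lon 174°, lat 73°.
Subsquare g=6, r=17: +6·0.0833333° lon, +17·0.0416667° lat → SW at lon 174.5°, lat 73.7083°.
Cell spans 0.0833333° lon × 0.0416667° lat. Centre is SW corner plus half of each.
latitude 73.7292, longitude 174.5417.

73.7292, 174.5417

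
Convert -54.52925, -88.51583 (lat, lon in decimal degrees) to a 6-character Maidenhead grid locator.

Add 180° to longitude and 90° to latitude: 91.4842, 35.4708.
Field: 91.4842/20 → 4 → E, 35.4708/10 → 3 → D; chars ED.
Square: 11.4842/2 → 5, 5.4708/1 → 5; chars 55.
Subsquare: 1.4842/0.0833333 → 17 → r, 0.4708/0.0416667 → 11 → l; chars rl.

ED55rl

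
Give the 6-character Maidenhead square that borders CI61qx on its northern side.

CI62qa

Latitude subsquare x = 23; +1 → 24, wraps to 0 = a, carry into square.
Latitude square 1; +1 → 2.
The longitude characters are unchanged.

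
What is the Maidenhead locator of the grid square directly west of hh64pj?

HH64oj

Longitude subsquare p = 15; −1 → 14 = o.
The latitude characters are unchanged.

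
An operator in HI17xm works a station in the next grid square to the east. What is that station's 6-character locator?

HI27am

Longitude subsquare x = 23; +1 → 24, wraps to 0 = a, carry into square.
Longitude square 1; +1 → 2.
The latitude characters are unchanged.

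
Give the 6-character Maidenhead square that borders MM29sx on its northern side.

Latitude subsquare x = 23; +1 → 24, wraps to 0 = a, carry into square.
Latitude square 9; +1 → 10, wraps to 0, carry into field.
Latitude field M = 12; +1 → 13 = N.
The longitude characters are unchanged.

MN20sa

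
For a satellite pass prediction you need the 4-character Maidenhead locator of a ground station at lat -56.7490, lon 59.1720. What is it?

LD93

Offset from 180°W / 90°S: lon 239.17°, lat 33.25°.
Field: 239.17/20 → 11 → L, 33.25/10 → 3 → D; chars LD.
Square: 19.17/2 → 9, 3.25/1 → 3; chars 93.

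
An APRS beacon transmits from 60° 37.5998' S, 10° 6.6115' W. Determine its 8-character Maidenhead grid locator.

IC49wi69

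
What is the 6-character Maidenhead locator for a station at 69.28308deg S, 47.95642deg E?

LC30xr

Offset from 180°W / 90°S: lon 227.9564°, lat 20.7169°.
Field: lon ⌊227.9564/20⌋ = 11 → L; lat ⌊20.7169/10⌋ = 2 → C.
Square: lon ⌊7.9564/2⌋ = 3; lat ⌊0.7169/1⌋ = 0.
Subsquare: lon ⌊1.9564/0.0833333⌋ = 23 → x; lat ⌊0.7169/0.0416667⌋ = 17 → r.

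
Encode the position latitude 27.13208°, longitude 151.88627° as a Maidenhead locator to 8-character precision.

QL57wd61

Add 180° to longitude and 90° to latitude: 331.88627, 117.13208.
Field: lon ⌊331.88627/20⌋ = 16 → Q; lat ⌊117.13208/10⌋ = 11 → L.
Square: lon ⌊11.88627/2⌋ = 5; lat ⌊7.13208/1⌋ = 7.
Subsquare: lon ⌊1.88627/0.0833333⌋ = 22 → w; lat ⌊0.13208/0.0416667⌋ = 3 → d.
Extended square: lon ⌊0.05294/0.00833333⌋ = 6; lat ⌊0.00708/0.00416667⌋ = 1.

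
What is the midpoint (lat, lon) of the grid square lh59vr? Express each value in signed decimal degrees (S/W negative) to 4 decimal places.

Field L=11, H=7: +11·20° lon, +7·10° lat → SW at lon 40°, lat -20°.
Square 5, 9: +5·2° lon, +9·1° lat → SW at lon 50°, lat -11°.
Subsquare v=21, r=17: +21·0.0833333° lon, +17·0.0416667° lat → SW at lon 51.75°, lat -10.2917°.
Cell spans 0.0833333° lon × 0.0416667° lat. Centre is SW corner plus half of each.
latitude -10.2708, longitude 51.7917.

-10.2708, 51.7917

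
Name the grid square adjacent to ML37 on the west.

ML27

Longitude square 3; −1 → 2.
The latitude characters are unchanged.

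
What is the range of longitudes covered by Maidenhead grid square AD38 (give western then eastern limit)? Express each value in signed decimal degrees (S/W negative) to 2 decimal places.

-174.00, -172.00

Field A=0, D=3: +0·20° lon, +3·10° lat → SW at lon -180°, lat -60°.
Square 3, 8: +3·2° lon, +8·1° lat → SW at lon -174°, lat -52°.
Cell spans 2° lon × 1° lat.
west -174.00, east -172.00.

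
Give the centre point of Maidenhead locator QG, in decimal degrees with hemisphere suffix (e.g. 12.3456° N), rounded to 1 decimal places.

25.0° S, 150.0° E

Field Q=16, G=6: +16·20° lon, +6·10° lat → SW at lon 140°, lat -30°.
Cell spans 20° lon × 10° lat. Centre is SW corner plus half of each.
latitude 25.0° S, longitude 150.0° E.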